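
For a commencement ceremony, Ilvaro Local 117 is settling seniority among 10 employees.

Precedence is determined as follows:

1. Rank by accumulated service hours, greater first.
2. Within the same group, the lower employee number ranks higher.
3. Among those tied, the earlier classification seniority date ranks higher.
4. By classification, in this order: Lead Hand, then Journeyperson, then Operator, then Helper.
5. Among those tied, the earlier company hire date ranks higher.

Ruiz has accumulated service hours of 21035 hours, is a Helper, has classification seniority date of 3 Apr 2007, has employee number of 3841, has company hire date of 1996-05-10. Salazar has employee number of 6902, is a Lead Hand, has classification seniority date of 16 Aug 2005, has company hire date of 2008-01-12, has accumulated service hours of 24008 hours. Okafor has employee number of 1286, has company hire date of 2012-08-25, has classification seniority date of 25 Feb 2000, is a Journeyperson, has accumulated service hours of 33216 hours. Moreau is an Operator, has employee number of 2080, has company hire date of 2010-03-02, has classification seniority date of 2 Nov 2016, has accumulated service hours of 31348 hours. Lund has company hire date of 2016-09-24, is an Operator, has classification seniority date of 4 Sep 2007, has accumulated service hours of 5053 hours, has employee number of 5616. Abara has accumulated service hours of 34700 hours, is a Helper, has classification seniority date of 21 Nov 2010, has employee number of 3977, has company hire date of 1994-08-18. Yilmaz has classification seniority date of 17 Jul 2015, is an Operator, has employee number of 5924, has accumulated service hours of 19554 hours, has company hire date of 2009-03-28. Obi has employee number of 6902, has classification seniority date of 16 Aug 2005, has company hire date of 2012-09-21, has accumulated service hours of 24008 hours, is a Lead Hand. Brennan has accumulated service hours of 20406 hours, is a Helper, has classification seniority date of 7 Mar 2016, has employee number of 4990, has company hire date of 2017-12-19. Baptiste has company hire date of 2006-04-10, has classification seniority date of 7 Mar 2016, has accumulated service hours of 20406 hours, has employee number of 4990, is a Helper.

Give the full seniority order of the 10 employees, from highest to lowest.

By accumulated service hours (higher first): Abara (34700 hours); then Okafor (33216 hours); then Moreau (31348 hours); then Salazar and Obi (both 24008 hours); then Ruiz (21035 hours); then Baptiste and Brennan (both 20406 hours); then Yilmaz (19554 hours); then Lund (5053 hours).
Salazar and Obi both have employee number 6902, so the next rule applies.
Salazar and Obi both have classification seniority date 16 Aug 2005, so the next rule applies.
Salazar and Obi are each Lead Hand, so the next rule applies.
Among Salazar and Obi, by company hire date (earlier first): Salazar (2008-01-12) before Obi (2012-09-21).
Baptiste and Brennan both have employee number 4990, so the next rule applies.
Baptiste and Brennan both have classification seniority date 7 Mar 2016, so the next rule applies.
Baptiste and Brennan are each Helper, so the next rule applies.
Among Baptiste and Brennan, by company hire date (earlier first): Baptiste (2006-04-10) before Brennan (2017-12-19).
Full order: Abara, Okafor, Moreau, Salazar, Obi, Ruiz, Baptiste, Brennan, Yilmaz, Lund.

Abara, Okafor, Moreau, Salazar, Obi, Ruiz, Baptiste, Brennan, Yilmaz, Lund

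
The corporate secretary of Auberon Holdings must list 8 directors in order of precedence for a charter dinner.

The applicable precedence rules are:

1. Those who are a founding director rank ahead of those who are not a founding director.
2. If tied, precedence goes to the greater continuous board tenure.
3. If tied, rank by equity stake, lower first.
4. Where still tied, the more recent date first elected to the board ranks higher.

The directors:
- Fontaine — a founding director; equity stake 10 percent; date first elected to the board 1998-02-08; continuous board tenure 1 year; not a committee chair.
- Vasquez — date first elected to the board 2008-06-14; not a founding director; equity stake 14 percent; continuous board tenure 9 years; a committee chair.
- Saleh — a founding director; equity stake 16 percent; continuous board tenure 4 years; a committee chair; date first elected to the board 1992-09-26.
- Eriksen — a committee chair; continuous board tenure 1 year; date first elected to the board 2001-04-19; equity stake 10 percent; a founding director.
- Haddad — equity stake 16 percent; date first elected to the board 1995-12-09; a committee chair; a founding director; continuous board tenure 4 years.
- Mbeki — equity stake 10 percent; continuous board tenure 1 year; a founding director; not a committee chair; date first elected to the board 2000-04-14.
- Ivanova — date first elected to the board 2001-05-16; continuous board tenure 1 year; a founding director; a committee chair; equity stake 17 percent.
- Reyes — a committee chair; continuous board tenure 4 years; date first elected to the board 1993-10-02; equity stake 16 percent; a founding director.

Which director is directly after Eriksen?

By the first rule: Haddad, Reyes, Saleh, Eriksen, Mbeki, Fontaine and Ivanova (each a founding director); then Vasquez (not a founding director).
Among Haddad, Reyes, Saleh, Eriksen, Mbeki, Fontaine and Ivanova, by continuous board tenure (higher first): Haddad, Reyes and Saleh (4 years) before Eriksen, Mbeki, Fontaine and Ivanova (1 year).
Haddad, Reyes and Saleh all have equity stake 16 percent, so the next rule applies.
Among Haddad, Reyes and Saleh, by date first elected to the board (later first): Haddad (1995-12-09) before Reyes (1993-10-02) before Saleh (1992-09-26).
Among Eriksen, Mbeki, Fontaine and Ivanova, by equity stake (lower first): Eriksen, Mbeki and Fontaine (10 percent) before Ivanova (17 percent).
Among Eriksen, Mbeki and Fontaine, by date first elected to the board (later first): Eriksen (2001-04-19) before Mbeki (2000-04-14) before Fontaine (1998-02-08).
Order: Haddad, Reyes, Saleh, Eriksen, Mbeki, Fontaine, Ivanova, Vasquez.

Mbeki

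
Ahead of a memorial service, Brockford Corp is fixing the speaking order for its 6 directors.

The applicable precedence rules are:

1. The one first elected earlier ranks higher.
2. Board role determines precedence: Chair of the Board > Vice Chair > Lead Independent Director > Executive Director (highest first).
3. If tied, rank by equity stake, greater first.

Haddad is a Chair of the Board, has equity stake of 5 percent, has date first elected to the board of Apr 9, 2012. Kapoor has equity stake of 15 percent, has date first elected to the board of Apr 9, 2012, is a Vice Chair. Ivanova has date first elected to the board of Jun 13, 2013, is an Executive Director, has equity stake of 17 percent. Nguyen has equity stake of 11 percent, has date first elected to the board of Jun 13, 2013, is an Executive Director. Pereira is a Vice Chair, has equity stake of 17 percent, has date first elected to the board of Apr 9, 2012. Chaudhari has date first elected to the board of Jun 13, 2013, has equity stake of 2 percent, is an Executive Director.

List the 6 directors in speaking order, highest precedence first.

By date first elected to the board (earlier first): Haddad, Pereira and Kapoor (each Apr 9, 2012); then Ivanova, Nguyen and Chaudhari (each Jun 13, 2013).
Among Haddad, Pereira and Kapoor, by board role: Haddad (Chair of the Board) before Pereira and Kapoor (Vice Chair).
Among Pereira and Kapoor, by equity stake (higher first): Pereira (17 percent) before Kapoor (15 percent).
Ivanova, Nguyen and Chaudhari are each Executive Director, so the next rule applies.
Among Ivanova, Nguyen and Chaudhari, by equity stake (higher first): Ivanova (17 percent) before Nguyen (11 percent) before Chaudhari (2 percent).
Full order: Haddad, Pereira, Kapoor, Ivanova, Nguyen, Chaudhari.

Haddad, Pereira, Kapoor, Ivanova, Nguyen, Chaudhari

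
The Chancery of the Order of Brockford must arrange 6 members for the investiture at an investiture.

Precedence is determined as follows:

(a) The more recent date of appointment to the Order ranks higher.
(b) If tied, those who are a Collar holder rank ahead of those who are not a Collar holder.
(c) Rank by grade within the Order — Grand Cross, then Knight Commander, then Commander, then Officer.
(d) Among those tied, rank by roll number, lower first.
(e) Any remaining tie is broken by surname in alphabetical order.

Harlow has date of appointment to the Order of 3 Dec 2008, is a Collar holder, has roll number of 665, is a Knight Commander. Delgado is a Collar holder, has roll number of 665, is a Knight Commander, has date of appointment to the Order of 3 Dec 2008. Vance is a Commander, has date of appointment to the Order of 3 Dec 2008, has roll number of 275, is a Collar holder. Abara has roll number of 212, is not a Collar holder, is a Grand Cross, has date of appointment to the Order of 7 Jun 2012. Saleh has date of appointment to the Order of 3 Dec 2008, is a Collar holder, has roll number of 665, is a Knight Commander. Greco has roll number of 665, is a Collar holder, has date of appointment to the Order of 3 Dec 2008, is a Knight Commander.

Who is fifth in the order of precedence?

Saleh

By date of appointment to the Order (later first): Abara (7 Jun 2012); then Delgado, Greco, Harlow, Saleh and Vance (each 3 Dec 2008).
Delgado, Greco, Harlow, Saleh and Vance are each a Collar holder, so the next rule applies.
Among Delgado, Greco, Harlow, Saleh and Vance, by grade within the Order: Delgado, Greco, Harlow and Saleh (Knight Commander) before Vance (Commander).
Delgado, Greco, Harlow and Saleh all have roll number 665, so the next rule applies.
Among Delgado, Greco, Harlow and Saleh, alphabetically by surname: Delgado before Greco before Harlow before Saleh.
Order: Abara, Delgado, Greco, Harlow, Saleh, Vance.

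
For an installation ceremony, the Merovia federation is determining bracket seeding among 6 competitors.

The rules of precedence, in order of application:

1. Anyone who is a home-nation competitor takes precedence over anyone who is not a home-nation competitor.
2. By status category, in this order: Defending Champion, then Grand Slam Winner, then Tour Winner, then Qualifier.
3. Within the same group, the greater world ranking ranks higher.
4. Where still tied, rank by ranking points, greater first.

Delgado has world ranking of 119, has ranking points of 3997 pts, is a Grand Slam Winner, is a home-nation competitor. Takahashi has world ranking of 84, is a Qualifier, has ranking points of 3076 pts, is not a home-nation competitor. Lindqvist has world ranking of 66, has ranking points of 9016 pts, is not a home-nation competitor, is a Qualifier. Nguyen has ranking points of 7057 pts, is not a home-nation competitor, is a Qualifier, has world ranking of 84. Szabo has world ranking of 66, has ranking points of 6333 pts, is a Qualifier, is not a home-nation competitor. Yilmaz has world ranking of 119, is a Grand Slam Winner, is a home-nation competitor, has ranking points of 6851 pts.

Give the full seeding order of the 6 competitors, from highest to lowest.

By the first rule: Yilmaz and Delgado (both a home-nation competitor); then Nguyen, Takahashi, Lindqvist and Szabo (each not a home-nation competitor).
Yilmaz and Delgado are each Grand Slam Winner, so the next rule applies.
Yilmaz and Delgado both have world ranking 119, so the next rule applies.
Among Yilmaz and Delgado, by ranking points (higher first): Yilmaz (6851 pts) before Delgado (3997 pts).
Nguyen, Takahashi, Lindqvist and Szabo are each Qualifier, so the next rule applies.
Among Nguyen, Takahashi, Lindqvist and Szabo, by world ranking (higher first): Nguyen and Takahashi (84) before Lindqvist and Szabo (66).
Among Nguyen and Takahashi, by ranking points (higher first): Nguyen (7057 pts) before Takahashi (3076 pts).
Among Lindqvist and Szabo, by ranking points (higher first): Lindqvist (9016 pts) before Szabo (6333 pts).
Full order: Yilmaz, Delgado, Nguyen, Takahashi, Lindqvist, Szabo.

Yilmaz, Delgado, Nguyen, Takahashi, Lindqvist, Szabo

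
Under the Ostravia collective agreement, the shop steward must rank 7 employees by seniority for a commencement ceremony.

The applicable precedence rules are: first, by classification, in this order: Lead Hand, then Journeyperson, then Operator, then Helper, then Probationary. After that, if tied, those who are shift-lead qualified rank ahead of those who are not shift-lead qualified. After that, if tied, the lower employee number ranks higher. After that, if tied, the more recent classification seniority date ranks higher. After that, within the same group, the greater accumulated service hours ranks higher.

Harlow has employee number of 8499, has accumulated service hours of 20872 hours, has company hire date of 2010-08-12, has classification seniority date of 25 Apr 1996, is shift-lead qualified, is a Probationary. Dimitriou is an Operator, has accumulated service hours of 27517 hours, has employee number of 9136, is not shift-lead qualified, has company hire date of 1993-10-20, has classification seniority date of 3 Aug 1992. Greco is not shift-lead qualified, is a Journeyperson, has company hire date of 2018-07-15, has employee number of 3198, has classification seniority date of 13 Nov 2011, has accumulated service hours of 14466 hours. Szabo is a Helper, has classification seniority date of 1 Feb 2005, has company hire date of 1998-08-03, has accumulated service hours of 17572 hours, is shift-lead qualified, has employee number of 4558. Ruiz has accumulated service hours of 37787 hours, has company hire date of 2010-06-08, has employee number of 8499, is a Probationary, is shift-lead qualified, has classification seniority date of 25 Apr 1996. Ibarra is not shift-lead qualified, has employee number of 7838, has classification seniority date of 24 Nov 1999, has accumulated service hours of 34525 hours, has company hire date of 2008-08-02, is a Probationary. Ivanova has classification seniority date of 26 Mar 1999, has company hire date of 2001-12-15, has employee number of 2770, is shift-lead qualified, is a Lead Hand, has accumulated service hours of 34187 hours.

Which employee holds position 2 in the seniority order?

By classification: Ivanova (Lead Hand); then Greco (Journeyperson); then Dimitriou (Operator); then Szabo (Helper); then Ruiz, Harlow and Ibarra (Probationary).
Among Ruiz, Harlow and Ibarra, shift-lead qualified before not shift-lead qualified: Ruiz and Harlow (shift-lead qualified) before Ibarra (not shift-lead qualified).
Ruiz and Harlow both have employee number 8499, so the next rule applies.
Ruiz and Harlow both have classification seniority date 25 Apr 1996, so the next rule applies.
Among Ruiz and Harlow, by accumulated service hours (higher first): Ruiz (37787 hours) before Harlow (20872 hours).
Order: Ivanova, Greco, Dimitriou, Szabo, Ruiz, Harlow, Ibarra.

Greco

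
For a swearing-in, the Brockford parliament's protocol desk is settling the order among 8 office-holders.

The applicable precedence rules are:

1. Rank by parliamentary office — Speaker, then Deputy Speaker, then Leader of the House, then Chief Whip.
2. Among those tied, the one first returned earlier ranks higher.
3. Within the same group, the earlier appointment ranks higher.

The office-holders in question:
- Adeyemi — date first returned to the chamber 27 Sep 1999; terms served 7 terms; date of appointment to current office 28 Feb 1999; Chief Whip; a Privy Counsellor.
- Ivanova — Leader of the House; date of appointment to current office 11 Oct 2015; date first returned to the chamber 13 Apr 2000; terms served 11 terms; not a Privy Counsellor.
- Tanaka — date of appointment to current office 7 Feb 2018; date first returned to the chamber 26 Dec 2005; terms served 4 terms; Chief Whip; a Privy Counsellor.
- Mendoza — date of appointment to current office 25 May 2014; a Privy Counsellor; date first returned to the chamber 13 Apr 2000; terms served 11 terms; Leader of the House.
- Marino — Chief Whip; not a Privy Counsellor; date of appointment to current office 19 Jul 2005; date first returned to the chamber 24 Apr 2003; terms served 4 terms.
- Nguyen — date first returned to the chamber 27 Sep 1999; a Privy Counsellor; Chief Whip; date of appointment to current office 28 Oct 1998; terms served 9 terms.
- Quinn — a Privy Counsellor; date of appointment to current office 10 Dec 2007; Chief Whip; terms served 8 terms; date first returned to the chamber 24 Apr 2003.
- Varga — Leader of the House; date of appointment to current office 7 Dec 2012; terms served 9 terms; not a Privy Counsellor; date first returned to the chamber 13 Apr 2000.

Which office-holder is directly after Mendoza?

By parliamentary office: Varga, Mendoza and Ivanova (Leader of the House); then Nguyen, Adeyemi, Marino, Quinn and Tanaka (Chief Whip).
Varga, Mendoza and Ivanova all have date first returned to the chamber 13 Apr 2000, so the next rule applies.
Among Varga, Mendoza and Ivanova, by date of appointment to current office (earlier first): Varga (7 Dec 2012) before Mendoza (25 May 2014) before Ivanova (11 Oct 2015).
Among Nguyen, Adeyemi, Marino, Quinn and Tanaka, by date first returned to the chamber (earlier first): Nguyen and Adeyemi (27 Sep 1999) before Marino and Quinn (24 Apr 2003) before Tanaka (26 Dec 2005).
Among Nguyen and Adeyemi, by date of appointment to current office (earlier first): Nguyen (28 Oct 1998) before Adeyemi (28 Feb 1999).
Among Marino and Quinn, by date of appointment to current office (earlier first): Marino (19 Jul 2005) before Quinn (10 Dec 2007).
Order: Varga, Mendoza, Ivanova, Nguyen, Adeyemi, Marino, Quinn, Tanaka.

Ivanova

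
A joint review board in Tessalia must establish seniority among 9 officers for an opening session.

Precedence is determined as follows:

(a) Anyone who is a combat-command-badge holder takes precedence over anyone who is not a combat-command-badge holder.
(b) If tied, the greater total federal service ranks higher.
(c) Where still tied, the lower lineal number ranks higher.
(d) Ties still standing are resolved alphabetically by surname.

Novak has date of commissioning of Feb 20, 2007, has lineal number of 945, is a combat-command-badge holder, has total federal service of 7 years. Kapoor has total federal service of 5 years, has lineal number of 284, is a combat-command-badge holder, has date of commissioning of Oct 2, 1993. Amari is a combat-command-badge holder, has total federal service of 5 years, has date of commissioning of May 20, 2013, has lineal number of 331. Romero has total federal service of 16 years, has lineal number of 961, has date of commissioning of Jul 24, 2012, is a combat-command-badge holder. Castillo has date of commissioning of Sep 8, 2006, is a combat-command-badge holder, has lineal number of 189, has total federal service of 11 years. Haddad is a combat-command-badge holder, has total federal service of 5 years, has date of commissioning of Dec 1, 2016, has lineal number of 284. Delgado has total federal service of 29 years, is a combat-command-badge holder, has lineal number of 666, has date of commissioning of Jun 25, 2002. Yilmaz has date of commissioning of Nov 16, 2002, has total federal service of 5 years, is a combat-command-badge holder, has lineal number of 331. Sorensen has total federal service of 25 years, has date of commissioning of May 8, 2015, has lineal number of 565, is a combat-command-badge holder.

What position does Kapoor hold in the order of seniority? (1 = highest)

7

By the first rule: Delgado, Sorensen, Romero, Castillo, Novak, Haddad, Kapoor, Amari and Yilmaz (each a combat-command-badge holder).
Among Delgado, Sorensen, Romero, Castillo, Novak, Haddad, Kapoor, Amari and Yilmaz, by total federal service (higher first): Delgado (29 years) before Sorensen (25 years) before Romero (16 years) before Castillo (11 years) before Novak (7 years) before Haddad, Kapoor, Amari and Yilmaz (5 years).
Among Haddad, Kapoor, Amari and Yilmaz, by lineal number (lower first): Haddad and Kapoor (284) before Amari and Yilmaz (331).
Among Haddad and Kapoor, alphabetically by surname: Haddad before Kapoor.
Among Amari and Yilmaz, alphabetically by surname: Amari before Yilmaz.
Order: Delgado, Sorensen, Romero, Castillo, Novak, Haddad, Kapoor, Amari, Yilmaz. So position 7.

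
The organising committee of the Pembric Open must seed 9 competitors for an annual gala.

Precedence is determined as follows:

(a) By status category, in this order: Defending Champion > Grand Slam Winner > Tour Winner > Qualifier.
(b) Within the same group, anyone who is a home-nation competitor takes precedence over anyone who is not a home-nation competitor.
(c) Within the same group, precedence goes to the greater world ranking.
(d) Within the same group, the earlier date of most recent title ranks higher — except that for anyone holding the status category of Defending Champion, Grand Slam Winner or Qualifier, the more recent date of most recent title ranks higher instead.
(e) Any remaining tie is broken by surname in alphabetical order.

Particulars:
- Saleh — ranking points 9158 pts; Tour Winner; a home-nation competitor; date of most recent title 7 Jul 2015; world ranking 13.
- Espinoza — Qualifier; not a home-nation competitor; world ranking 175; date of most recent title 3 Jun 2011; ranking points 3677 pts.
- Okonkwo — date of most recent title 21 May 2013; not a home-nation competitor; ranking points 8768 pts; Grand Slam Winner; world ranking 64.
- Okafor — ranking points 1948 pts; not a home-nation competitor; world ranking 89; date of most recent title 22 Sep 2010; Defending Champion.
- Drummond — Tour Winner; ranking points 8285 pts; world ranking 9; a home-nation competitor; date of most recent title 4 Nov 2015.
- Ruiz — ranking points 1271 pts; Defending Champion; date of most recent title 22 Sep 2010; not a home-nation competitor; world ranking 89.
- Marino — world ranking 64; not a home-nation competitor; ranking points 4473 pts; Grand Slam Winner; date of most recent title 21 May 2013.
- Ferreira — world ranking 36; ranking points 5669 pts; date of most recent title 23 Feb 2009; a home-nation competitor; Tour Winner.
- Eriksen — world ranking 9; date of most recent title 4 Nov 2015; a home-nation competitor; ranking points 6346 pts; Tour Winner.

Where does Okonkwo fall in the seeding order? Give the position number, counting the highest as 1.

By status category: Okafor and Ruiz (Defending Champion); then Marino and Okonkwo (Grand Slam Winner); then Ferreira, Saleh, Drummond and Eriksen (Tour Winner); then Espinoza (Qualifier).
Okafor and Ruiz are each not a home-nation competitor, so the next rule applies.
Okafor and Ruiz both have world ranking 89, so the next rule applies.
Okafor and Ruiz both have date of most recent title 22 Sep 2010, so the next rule applies.
Among Okafor and Ruiz, alphabetically by surname: Okafor before Ruiz.
Marino and Okonkwo are each not a home-nation competitor, so the next rule applies.
Marino and Okonkwo both have world ranking 64, so the next rule applies.
Marino and Okonkwo both have date of most recent title 21 May 2013, so the next rule applies.
Among Marino and Okonkwo, alphabetically by surname: Marino before Okonkwo.
Ferreira, Saleh, Drummond and Eriksen are each a home-nation competitor, so the next rule applies.
Among Ferreira, Saleh, Drummond and Eriksen, by world ranking (higher first): Ferreira (36) before Saleh (13) before Drummond and Eriksen (9).
Drummond and Eriksen both have date of most recent title 4 Nov 2015, so the next rule applies.
Among Drummond and Eriksen, alphabetically by surname: Drummond before Eriksen.
Order: Okafor, Ruiz, Marino, Okonkwo, Ferreira, Saleh, Drummond, Eriksen, Espinoza. So position 4.

4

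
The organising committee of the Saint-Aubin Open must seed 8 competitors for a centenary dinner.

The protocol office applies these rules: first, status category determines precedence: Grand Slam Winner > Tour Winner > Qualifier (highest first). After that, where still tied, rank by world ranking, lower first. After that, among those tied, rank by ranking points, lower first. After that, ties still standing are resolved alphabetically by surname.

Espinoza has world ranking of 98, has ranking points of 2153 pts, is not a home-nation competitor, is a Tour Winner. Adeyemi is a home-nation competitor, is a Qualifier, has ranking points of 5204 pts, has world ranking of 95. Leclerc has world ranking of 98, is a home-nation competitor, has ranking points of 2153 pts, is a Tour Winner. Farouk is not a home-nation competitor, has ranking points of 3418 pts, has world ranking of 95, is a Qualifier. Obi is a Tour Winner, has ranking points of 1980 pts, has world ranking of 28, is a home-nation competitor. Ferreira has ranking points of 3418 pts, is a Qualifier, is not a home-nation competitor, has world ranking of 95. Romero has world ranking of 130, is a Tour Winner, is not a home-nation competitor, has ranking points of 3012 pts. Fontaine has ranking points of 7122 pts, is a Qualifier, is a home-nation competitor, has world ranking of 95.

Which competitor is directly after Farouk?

Ferreira

By status category: Obi, Espinoza, Leclerc and Romero (Tour Winner); then Farouk, Ferreira, Adeyemi and Fontaine (Qualifier).
Among Obi, Espinoza, Leclerc and Romero, by world ranking (lower first): Obi (28) before Espinoza and Leclerc (98) before Romero (130).
Espinoza and Leclerc both have ranking points 2153 pts, so the next rule applies.
Among Espinoza and Leclerc, alphabetically by surname: Espinoza before Leclerc.
Farouk, Ferreira, Adeyemi and Fontaine all have world ranking 95, so the next rule applies.
Among Farouk, Ferreira, Adeyemi and Fontaine, by ranking points (lower first): Farouk and Ferreira (3418 pts) before Adeyemi (5204 pts) before Fontaine (7122 pts).
Among Farouk and Ferreira, alphabetically by surname: Farouk before Ferreira.
Order: Obi, Espinoza, Leclerc, Romero, Farouk, Ferreira, Adeyemi, Fontaine.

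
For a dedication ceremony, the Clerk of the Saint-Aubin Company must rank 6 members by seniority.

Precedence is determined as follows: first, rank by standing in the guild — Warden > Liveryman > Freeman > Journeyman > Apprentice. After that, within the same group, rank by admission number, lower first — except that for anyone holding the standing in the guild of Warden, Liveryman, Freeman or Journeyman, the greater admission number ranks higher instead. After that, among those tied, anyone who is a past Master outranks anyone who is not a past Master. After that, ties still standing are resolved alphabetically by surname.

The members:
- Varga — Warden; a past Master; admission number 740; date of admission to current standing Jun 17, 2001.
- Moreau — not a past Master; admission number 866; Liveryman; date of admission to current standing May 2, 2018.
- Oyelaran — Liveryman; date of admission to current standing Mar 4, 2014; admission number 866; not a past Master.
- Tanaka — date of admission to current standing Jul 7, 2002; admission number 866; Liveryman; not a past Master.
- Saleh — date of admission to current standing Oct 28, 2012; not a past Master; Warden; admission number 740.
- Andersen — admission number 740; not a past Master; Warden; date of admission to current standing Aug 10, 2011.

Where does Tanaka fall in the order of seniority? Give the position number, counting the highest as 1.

6

By standing in the guild: Varga, Andersen and Saleh (Warden); then Moreau, Oyelaran and Tanaka (Liveryman).
Varga, Andersen and Saleh all have admission number 740, so the next rule applies.
Among Varga, Andersen and Saleh, a past Master before not a past Master: Varga (a past Master) before Andersen and Saleh (not a past Master).
Among Andersen and Saleh, alphabetically by surname: Andersen before Saleh.
Moreau, Oyelaran and Tanaka all have admission number 866, so the next rule applies.
Moreau, Oyelaran and Tanaka are each not a past Master, so the next rule applies.
Among Moreau, Oyelaran and Tanaka, alphabetically by surname: Moreau before Oyelaran before Tanaka.
Order: Varga, Andersen, Saleh, Moreau, Oyelaran, Tanaka. So position 6.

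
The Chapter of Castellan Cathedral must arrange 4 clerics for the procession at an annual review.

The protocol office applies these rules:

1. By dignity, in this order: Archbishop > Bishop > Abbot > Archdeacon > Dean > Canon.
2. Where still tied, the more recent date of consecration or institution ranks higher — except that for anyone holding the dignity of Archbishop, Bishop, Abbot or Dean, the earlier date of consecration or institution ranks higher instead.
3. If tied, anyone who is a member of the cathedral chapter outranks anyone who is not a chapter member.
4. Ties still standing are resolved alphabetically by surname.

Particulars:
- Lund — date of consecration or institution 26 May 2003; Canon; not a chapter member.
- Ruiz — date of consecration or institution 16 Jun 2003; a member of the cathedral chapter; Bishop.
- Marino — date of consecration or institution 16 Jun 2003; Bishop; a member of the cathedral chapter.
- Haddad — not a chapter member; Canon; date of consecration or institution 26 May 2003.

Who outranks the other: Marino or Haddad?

By dignity: Marino and Ruiz (Bishop); then Haddad and Lund (Canon).
Marino and Ruiz both have date of consecration or institution 16 Jun 2003, so the next rule applies.
Marino and Ruiz are each a member of the cathedral chapter, so the next rule applies.
Among Marino and Ruiz, alphabetically by surname: Marino before Ruiz.
Haddad and Lund both have date of consecration or institution 26 May 2003, so the next rule applies.
Haddad and Lund are each not a chapter member, so the next rule applies.
Among Haddad and Lund, alphabetically by surname: Haddad before Lund.
So Marino takes precedence.

Marino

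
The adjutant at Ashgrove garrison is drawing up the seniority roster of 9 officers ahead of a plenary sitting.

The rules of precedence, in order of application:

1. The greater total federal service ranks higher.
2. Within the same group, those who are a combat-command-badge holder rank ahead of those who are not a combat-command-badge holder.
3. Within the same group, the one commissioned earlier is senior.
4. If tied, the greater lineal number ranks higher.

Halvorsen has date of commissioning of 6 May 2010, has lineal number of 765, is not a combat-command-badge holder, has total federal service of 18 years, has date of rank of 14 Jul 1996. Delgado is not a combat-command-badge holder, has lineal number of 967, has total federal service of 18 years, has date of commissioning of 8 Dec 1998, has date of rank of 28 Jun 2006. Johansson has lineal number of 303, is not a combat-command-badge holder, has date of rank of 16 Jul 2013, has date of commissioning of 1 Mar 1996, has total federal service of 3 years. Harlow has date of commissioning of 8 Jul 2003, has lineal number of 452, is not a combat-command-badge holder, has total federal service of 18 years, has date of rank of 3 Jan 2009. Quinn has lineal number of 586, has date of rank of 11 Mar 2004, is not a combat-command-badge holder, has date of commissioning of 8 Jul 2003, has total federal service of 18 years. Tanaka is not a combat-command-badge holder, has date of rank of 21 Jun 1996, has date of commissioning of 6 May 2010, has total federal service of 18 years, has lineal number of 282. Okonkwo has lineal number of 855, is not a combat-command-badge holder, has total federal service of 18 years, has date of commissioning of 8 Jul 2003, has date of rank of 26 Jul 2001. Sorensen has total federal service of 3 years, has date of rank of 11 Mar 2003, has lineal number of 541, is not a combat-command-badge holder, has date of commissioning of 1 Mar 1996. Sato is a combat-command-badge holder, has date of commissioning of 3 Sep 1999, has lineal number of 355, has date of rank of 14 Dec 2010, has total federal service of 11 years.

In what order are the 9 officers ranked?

By total federal service (higher first): Delgado, Okonkwo, Quinn, Harlow, Halvorsen and Tanaka (each 18 years); then Sato (11 years); then Sorensen and Johansson (both 3 years).
Delgado, Okonkwo, Quinn, Harlow, Halvorsen and Tanaka are each not a combat-command-badge holder, so the next rule applies.
Among Delgado, Okonkwo, Quinn, Harlow, Halvorsen and Tanaka, by date of commissioning (earlier first): Delgado (8 Dec 1998) before Okonkwo, Quinn and Harlow (8 Jul 2003) before Halvorsen and Tanaka (6 May 2010).
Among Okonkwo, Quinn and Harlow, by lineal number (higher first): Okonkwo (855) before Quinn (586) before Harlow (452).
Among Halvorsen and Tanaka, by lineal number (higher first): Halvorsen (765) before Tanaka (282).
Sorensen and Johansson are each not a combat-command-badge holder, so the next rule applies.
Sorensen and Johansson both have date of commissioning 1 Mar 1996, so the next rule applies.
Among Sorensen and Johansson, by lineal number (higher first): Sorensen (541) before Johansson (303).
Full order: Delgado, Okonkwo, Quinn, Harlow, Halvorsen, Tanaka, Sato, Sorensen, Johansson.

Delgado, Okonkwo, Quinn, Harlow, Halvorsen, Tanaka, Sato, Sorensen, Johansson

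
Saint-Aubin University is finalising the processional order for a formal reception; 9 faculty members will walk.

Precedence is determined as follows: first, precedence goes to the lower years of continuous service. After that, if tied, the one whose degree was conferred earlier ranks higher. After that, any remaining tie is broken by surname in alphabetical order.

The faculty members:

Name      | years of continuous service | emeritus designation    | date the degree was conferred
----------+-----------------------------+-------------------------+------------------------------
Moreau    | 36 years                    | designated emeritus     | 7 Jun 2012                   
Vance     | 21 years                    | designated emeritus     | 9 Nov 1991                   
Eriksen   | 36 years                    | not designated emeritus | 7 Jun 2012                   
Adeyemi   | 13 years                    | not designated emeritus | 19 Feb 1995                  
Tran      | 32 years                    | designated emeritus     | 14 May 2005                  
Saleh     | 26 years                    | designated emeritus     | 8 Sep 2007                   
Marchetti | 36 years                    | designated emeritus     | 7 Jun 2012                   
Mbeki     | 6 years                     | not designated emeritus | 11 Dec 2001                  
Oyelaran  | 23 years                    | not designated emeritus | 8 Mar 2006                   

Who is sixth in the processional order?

Tran

By years of continuous service (lower first): Mbeki (6 years); then Adeyemi (13 years); then Vance (21 years); then Oyelaran (23 years); then Saleh (26 years); then Tran (32 years); then Eriksen, Marchetti and Moreau (each 36 years).
Eriksen, Marchetti and Moreau all have date the degree was conferred 7 Jun 2012, so the next rule applies.
Among Eriksen, Marchetti and Moreau, alphabetically by surname: Eriksen before Marchetti before Moreau.
Order: Mbeki, Adeyemi, Vance, Oyelaran, Saleh, Tran, Eriksen, Marchetti, Moreau.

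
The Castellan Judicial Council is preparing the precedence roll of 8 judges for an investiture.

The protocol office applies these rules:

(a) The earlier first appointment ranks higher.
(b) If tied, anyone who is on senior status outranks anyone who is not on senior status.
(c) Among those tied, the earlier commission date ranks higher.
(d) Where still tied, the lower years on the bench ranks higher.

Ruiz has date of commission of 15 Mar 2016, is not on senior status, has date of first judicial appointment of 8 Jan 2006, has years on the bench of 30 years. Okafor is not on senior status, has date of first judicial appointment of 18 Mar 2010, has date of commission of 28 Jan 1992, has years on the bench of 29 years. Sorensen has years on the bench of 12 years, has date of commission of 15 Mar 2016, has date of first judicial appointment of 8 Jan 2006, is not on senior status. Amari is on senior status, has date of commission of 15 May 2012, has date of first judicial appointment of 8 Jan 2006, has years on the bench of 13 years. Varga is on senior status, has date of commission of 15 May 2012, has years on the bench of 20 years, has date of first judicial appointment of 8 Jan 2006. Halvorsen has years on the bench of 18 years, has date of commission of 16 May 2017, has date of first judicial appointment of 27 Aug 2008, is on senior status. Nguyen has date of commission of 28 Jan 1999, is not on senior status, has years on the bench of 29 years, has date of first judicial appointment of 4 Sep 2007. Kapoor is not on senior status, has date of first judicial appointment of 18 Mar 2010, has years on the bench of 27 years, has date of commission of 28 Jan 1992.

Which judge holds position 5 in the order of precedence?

Nguyen

By date of first judicial appointment (earlier first): Amari, Varga, Sorensen and Ruiz (each 8 Jan 2006); then Nguyen (4 Sep 2007); then Halvorsen (27 Aug 2008); then Kapoor and Okafor (both 18 Mar 2010).
Among Amari, Varga, Sorensen and Ruiz, on senior status before not on senior status: Amari and Varga (on senior status) before Sorensen and Ruiz (not on senior status).
Amari and Varga both have date of commission 15 May 2012, so the next rule applies.
Among Amari and Varga, by years on the bench (lower first): Amari (13 years) before Varga (20 years).
Sorensen and Ruiz both have date of commission 15 Mar 2016, so the next rule applies.
Among Sorensen and Ruiz, by years on the bench (lower first): Sorensen (12 years) before Ruiz (30 years).
Kapoor and Okafor are each not on senior status, so the next rule applies.
Kapoor and Okafor both have date of commission 28 Jan 1992, so the next rule applies.
Among Kapoor and Okafor, by years on the bench (lower first): Kapoor (27 years) before Okafor (29 years).
Order: Amari, Varga, Sorensen, Ruiz, Nguyen, Halvorsen, Kapoor, Okafor.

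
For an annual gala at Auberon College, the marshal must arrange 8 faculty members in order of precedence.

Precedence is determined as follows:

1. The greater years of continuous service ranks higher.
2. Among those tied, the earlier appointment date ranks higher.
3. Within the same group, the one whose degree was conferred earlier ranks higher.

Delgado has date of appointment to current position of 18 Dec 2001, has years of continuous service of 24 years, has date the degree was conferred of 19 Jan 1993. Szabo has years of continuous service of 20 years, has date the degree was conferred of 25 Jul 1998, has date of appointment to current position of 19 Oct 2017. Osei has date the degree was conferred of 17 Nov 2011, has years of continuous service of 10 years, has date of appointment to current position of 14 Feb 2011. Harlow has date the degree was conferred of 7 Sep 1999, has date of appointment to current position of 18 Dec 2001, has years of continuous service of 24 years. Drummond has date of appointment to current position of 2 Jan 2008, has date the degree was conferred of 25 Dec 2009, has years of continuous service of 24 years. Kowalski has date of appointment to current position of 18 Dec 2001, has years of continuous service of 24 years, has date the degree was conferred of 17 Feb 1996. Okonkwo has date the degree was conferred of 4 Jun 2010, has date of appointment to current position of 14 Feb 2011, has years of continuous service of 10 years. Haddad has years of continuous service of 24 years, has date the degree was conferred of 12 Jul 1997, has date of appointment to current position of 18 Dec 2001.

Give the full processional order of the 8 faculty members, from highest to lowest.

By years of continuous service (higher first): Delgado, Kowalski, Haddad, Harlow and Drummond (each 24 years); then Szabo (20 years); then Okonkwo and Osei (both 10 years).
Among Delgado, Kowalski, Haddad, Harlow and Drummond, by date of appointment to current position (earlier first): Delgado, Kowalski, Haddad and Harlow (18 Dec 2001) before Drummond (2 Jan 2008).
Among Delgado, Kowalski, Haddad and Harlow, by date the degree was conferred (earlier first): Delgado (19 Jan 1993) before Kowalski (17 Feb 1996) before Haddad (12 Jul 1997) before Harlow (7 Sep 1999).
Okonkwo and Osei both have date of appointment to current position 14 Feb 2011, so the next rule applies.
Among Okonkwo and Osei, by date the degree was conferred (earlier first): Okonkwo (4 Jun 2010) before Osei (17 Nov 2011).
Full order: Delgado, Kowalski, Haddad, Harlow, Drummond, Szabo, Okonkwo, Osei.

Delgado, Kowalski, Haddad, Harlow, Drummond, Szabo, Okonkwo, Osei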